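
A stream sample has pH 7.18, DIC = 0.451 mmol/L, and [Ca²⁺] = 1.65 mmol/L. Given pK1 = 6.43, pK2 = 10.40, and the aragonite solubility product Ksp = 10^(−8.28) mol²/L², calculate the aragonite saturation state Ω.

Ω = 0.0725

α₂ = 1 / (1 + [H⁺]/K2 + [H⁺]²/(K1K2)) = 1 / (1 + 10^+3.22 + 10^+2.47)
   = 1 / (1 + 1659.6 + 295.12) = 1/1955.7 = 0.0005113
[CO3²⁻] = α₂ × DIC = 0.0005113 × 0.451 = 0.0002306 mmol/L = 0.2306 μmol/L
Ksp = 10^(−8.28) = 5.248×10^-9
Ω = [Ca²⁺][CO3²⁻]/Ksp = (1.65×10^-3)(2.306×10^-7) / 5.248×10^-9 = 0.0725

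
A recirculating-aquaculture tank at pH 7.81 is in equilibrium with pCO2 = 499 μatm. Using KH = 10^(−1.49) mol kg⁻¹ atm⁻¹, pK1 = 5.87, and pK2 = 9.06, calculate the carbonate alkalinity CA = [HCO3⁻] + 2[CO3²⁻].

CA = 1.56 mmol/kg

[CO2*] = KH · pCO2 = 10^(−1.49) × 499×10^-6 = 1.615×10^-5 mol/kg
α₀ = 1/(1 + K1/[H⁺] + K1K2/[H⁺]²) = 1/(1 + 10^+1.94 + 10^+0.69) = 0.01075
DIC = [CO2*]/α₀ = 1.615×10^-5 / 0.01075 = 1.502 mmol/kg
CA = (α₁ + 2α₂)·DIC = (0.9366 + 2×0.05267) × 1.502 = 1.56 mmol/kg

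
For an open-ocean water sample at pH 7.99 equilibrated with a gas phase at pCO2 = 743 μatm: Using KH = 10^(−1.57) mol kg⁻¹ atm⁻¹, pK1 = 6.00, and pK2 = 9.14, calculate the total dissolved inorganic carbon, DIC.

[CO2*] = KH · pCO2 = 10^(−1.57) × 743×10^-6 = 2.000×10^-5 mol/kg
α₀ = 1/(1 + K1/[H⁺] + K1K2/[H⁺]²) = 1/(1 + 10^+1.99 + 10^+0.84) = 0.009466
DIC = [CO2*]/α₀ = 2.000×10^-5 / 0.009466 = 2.11 mmol/kg

DIC = 2.11 mmol/kg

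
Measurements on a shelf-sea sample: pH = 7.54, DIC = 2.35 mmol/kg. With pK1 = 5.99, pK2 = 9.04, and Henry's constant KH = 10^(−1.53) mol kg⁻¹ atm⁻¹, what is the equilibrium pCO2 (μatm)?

α₀ = 1 / (1 + K1/[H⁺] + K1K2/[H⁺]²) = 1 / (1 + 10^+1.55 + 10^+0.05)
   = 1 / (1 + 35.481 + 1.1220) = 1/37.603 = 0.02659
[CO2*] = α₀ × DIC = 0.02659 × 2.35 = 0.06249 mmol/kg
pCO2 = [CO2*]/KH = 6.249×10^-5 / 2.951×10^-2 = 2120 μatm

pCO2 = 2120 μatm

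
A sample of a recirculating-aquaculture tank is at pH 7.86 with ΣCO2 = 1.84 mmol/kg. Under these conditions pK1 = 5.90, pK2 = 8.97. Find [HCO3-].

α₁ = 1 / (1 + [H⁺]/K1 + K2/[H⁺]) = 1 / (1 + 10^-1.96 + 10^-1.11)
   = 1 / (1 + 0.010965 + 0.077625) = 1/1.0886 = 0.9186
[HCO3⁻] = α₁ × DIC = 0.9186 × 1.84 = 1.69 mmol/kg

[HCO3⁻] = 1.69 mmol/kg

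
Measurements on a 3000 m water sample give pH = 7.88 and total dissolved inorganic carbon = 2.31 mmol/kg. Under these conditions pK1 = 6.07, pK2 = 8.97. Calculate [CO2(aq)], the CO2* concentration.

α₀ = 1 / (1 + K1/[H⁺] + K1K2/[H⁺]²) = 1 / (1 + 10^+1.81 + 10^+0.72)
   = 1 / (1 + 64.565 + 5.2481) = 1/70.813 = 0.01412
[CO2*] = α₀ × DIC = 0.01412 × 2.31 = 0.0326 mmol/kg

[CO2*] = 0.0326 mmol/kg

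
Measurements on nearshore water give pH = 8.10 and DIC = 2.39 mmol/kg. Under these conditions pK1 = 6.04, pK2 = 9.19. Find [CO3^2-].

[CO3²⁻] = 0.178 mmol/kg

α₂ = 1 / (1 + [H⁺]/K2 + [H⁺]²/(K1K2)) = 1 / (1 + 10^+1.09 + 10^-0.97)
   = 1 / (1 + 12.303 + 0.10715) = 1/13.410 = 0.07457
[CO3²⁻] = α₂ × DIC = 0.07457 × 2.39 = 0.178 mmol/kg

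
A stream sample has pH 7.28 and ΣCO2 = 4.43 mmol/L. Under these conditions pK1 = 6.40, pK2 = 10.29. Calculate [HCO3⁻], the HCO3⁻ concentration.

[HCO3⁻] = 3.91 mmol/L

α₁ = 1 / (1 + [H⁺]/K1 + K2/[H⁺]) = 1 / (1 + 10^-0.88 + 10^-3.01)
   = 1 / (1 + 0.13183 + 0.00097724) = 1/1.1328 = 0.8828
[HCO3⁻] = α₁ × DIC = 0.8828 × 4.43 = 3.91 mmol/L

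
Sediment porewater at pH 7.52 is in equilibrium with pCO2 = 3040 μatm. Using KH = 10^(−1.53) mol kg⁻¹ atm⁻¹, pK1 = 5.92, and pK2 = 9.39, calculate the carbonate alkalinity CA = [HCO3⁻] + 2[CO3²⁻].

CA = 3.67 mmol/kg

[CO2*] = KH · pCO2 = 10^(−1.53) × 3040×10^-6 = 8.972×10^-5 mol/kg
α₀ = 1/(1 + K1/[H⁺] + K1K2/[H⁺]²) = 1/(1 + 10^+1.60 + 10^-0.27) = 0.02419
DIC = [CO2*]/α₀ = 8.972×10^-5 / 0.02419 = 3.710 mmol/kg
CA = (α₁ + 2α₂)·DIC = (0.9628 + 2×0.01299) × 3.710 = 3.67 mmol/kg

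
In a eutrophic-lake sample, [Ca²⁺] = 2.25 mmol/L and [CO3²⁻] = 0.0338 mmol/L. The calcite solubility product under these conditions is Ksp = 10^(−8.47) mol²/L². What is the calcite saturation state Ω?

Ksp = 10^(−8.47) = 3.388×10^-9
Ω = [Ca²⁺][CO3²⁻]/Ksp = (2.25×10^-3)(0.0338×10^-3) / 3.388×10^-9 = 22.4

Ω = 22.4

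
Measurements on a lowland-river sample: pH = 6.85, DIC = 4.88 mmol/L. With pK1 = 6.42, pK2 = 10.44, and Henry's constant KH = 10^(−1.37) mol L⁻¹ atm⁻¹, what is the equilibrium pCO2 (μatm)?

pCO2 = 3.10×10^4 μatm

α₀ = 1 / (1 + K1/[H⁺] + K1K2/[H⁺]²) = 1 / (1 + 10^+0.43 + 10^-3.16)
   = 1 / (1 + 2.6915 + 0.00069183) = 1/3.6922 = 0.2708
[CO2*] = α₀ × DIC = 0.2708 × 4.88 = 1.322 mmol/L
pCO2 = [CO2*]/KH = 1.322×10^-3 / 4.266×10^-2 = 3.10×10^4 μatm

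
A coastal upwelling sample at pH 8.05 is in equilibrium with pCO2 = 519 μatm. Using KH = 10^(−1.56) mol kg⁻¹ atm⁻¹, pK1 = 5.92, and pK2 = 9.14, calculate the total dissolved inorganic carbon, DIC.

DIC = 2.10 mmol/kg

[CO2*] = KH · pCO2 = 10^(−1.56) × 519×10^-6 = 1.429×10^-5 mol/kg
α₀ = 1/(1 + K1/[H⁺] + K1K2/[H⁺]²) = 1/(1 + 10^+2.13 + 10^+1.04) = 0.006809
DIC = [CO2*]/α₀ = 1.429×10^-5 / 0.006809 = 2.10 mmol/kg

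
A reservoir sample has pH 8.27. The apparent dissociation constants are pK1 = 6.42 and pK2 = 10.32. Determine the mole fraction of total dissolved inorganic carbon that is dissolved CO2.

α₀ = 1 / (1 + K1/[H⁺] + K1K2/[H⁺]²) = 1 / (1 + 10^+1.85 + 10^-0.20)
   = 1 / (1 + 70.795 + 0.63096) = 1/72.426 = 0.01381

α₀ = 0.0138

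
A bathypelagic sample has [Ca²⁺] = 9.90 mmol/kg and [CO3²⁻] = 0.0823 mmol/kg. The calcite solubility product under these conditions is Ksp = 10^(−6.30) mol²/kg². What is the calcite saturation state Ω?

Ω = 1.63

Ksp = 10^(−6.30) = 5.012×10^-7
Ω = [Ca²⁺][CO3²⁻]/Ksp = (9.90×10^-3)(0.0823×10^-3) / 5.012×10^-7 = 1.63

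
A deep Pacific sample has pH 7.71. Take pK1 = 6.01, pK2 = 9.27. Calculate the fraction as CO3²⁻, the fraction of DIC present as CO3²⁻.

α₂ = 0.0263

α₂ = 1 / (1 + [H⁺]/K2 + [H⁺]²/(K1K2)) = 1 / (1 + 10^+1.56 + 10^-0.14)
   = 1 / (1 + 36.308 + 0.72444) = 1/38.032 = 0.02629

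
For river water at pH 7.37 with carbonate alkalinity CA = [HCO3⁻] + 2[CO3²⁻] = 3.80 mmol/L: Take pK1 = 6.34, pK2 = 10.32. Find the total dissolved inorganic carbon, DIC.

DIC = 4.15 mmol/L

CA = [HCO3⁻] + 2[CO3²⁻] = (α₁ + 2α₂)·DIC
At pH 7.37: [H⁺]/K1 = 10^-1.03 = 0.093325, K2/[H⁺] = 10^-2.95 = 0.0011220
α₁ = 1/(1 + 0.093325 + 0.0011220) = 1/1.0944 = 0.9137; α₂ = α₁·K2/[H⁺] = 0.001025
α₁ + 2α₂ = 0.9158
DIC = CA / (α₁ + 2α₂) = 3.80 / 0.9158 = 4.15 mmol/L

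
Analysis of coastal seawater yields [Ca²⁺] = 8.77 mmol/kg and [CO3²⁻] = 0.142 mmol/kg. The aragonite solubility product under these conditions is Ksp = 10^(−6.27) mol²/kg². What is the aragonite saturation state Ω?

Ω = 2.32

Ksp = 10^(−6.27) = 5.370×10^-7
Ω = [Ca²⁺][CO3²⁻]/Ksp = (8.77×10^-3)(0.142×10^-3) / 5.370×10^-7 = 2.32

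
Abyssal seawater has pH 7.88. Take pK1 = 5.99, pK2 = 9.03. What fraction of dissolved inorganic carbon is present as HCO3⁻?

α₁ = 1 / (1 + [H⁺]/K1 + K2/[H⁺]) = 1 / (1 + 10^-1.89 + 10^-1.15)
   = 1 / (1 + 0.012882 + 0.070795) = 1/1.0837 = 0.9228

α₁ = 0.923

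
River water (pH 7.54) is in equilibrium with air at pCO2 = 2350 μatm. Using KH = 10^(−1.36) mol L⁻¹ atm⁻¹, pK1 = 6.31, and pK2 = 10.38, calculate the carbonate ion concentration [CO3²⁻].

[CO2*] = KH · pCO2 = 10^(−1.36) × 2350×10^-6 = 1.026×10^-4 mol/L
α₀ = 1/(1 + K1/[H⁺] + K1K2/[H⁺]²) = 1/(1 + 10^+1.23 + 10^-1.61) = 0.05553
DIC = [CO2*]/α₀ = 1.026×10^-4 / 0.05553 = 1.847 mmol/L
[CO3²⁻] = α₂·DIC; α₂ = 0.001363, so [CO3²⁻] = 0.001363 × 1.847 = 0.00252 mmol/L = 2.52 μmol/L

[CO3²⁻] = 2.52 μmol/L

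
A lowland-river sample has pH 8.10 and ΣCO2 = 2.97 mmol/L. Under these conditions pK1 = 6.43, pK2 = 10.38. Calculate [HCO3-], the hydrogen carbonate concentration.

[HCO3⁻] = 2.89 mmol/L

α₁ = 1 / (1 + [H⁺]/K1 + K2/[H⁺]) = 1 / (1 + 10^-1.67 + 10^-2.28)
   = 1 / (1 + 0.021380 + 0.0052481) = 1/1.0266 = 0.9741
[HCO3⁻] = α₁ × DIC = 0.9741 × 2.97 = 2.89 mmol/L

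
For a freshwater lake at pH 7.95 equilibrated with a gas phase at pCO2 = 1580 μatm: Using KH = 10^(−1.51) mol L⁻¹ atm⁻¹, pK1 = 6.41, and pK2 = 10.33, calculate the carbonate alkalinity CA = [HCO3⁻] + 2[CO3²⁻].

CA = 1.71 mmol/L

[CO2*] = KH · pCO2 = 10^(−1.51) × 1580×10^-6 = 4.883×10^-5 mol/L
α₀ = 1/(1 + K1/[H⁺] + K1K2/[H⁺]²) = 1/(1 + 10^+1.54 + 10^-0.84) = 0.02792
DIC = [CO2*]/α₀ = 4.883×10^-5 / 0.02792 = 1.749 mmol/L
CA = (α₁ + 2α₂)·DIC = (0.9680 + 2×0.004035) × 1.749 = 1.71 mmol/L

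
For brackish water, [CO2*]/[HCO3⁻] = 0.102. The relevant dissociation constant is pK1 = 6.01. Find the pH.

From K1 = [H⁺][HCO3⁻]/[CO2*]:  pH = pK1 − log₁₀([CO2*]/[HCO3⁻])
log₁₀(0.102) = -0.991
pH = 6.01 − (-0.991) = 7.00

pH = 7.00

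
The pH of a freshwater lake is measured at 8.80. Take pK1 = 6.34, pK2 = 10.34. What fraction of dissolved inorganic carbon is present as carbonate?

α₂ = 0.0279

α₂ = 1 / (1 + [H⁺]/K2 + [H⁺]²/(K1K2)) = 1 / (1 + 10^+1.54 + 10^-0.92)
   = 1 / (1 + 34.674 + 0.12023) = 1/35.794 = 0.02794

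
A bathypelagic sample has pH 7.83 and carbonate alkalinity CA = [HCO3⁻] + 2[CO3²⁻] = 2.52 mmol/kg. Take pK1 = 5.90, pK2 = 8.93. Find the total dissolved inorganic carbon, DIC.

DIC = 2.37 mmol/kg

CA = [HCO3⁻] + 2[CO3²⁻] = (α₁ + 2α₂)·DIC
At pH 7.83: [H⁺]/K1 = 10^-1.93 = 0.011749, K2/[H⁺] = 10^-1.10 = 0.079433
α₁ = 1/(1 + 0.011749 + 0.079433) = 1/1.0912 = 0.9164; α₂ = α₁·K2/[H⁺] = 0.07280
α₁ + 2α₂ = 1.0620
DIC = CA / (α₁ + 2α₂) = 2.52 / 1.0620 = 2.37 mmol/kg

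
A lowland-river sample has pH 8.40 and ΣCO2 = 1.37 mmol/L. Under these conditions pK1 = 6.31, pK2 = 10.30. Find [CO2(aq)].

[CO2*] = 10.9 μmol/L

α₀ = 1 / (1 + K1/[H⁺] + K1K2/[H⁺]²) = 1 / (1 + 10^+2.09 + 10^+0.19)
   = 1 / (1 + 123.03 + 1.5488) = 1/125.58 = 0.007963
[CO2*] = α₀ × DIC = 0.007963 × 1.37 = 0.0109 mmol/L = 10.9 μmol/L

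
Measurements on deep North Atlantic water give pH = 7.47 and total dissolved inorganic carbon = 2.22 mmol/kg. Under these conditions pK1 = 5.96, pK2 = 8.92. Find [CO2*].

[CO2*] = 0.0643 mmol/kg

α₀ = 1 / (1 + K1/[H⁺] + K1K2/[H⁺]²) = 1 / (1 + 10^+1.51 + 10^+0.06)
   = 1 / (1 + 32.359 + 1.1482) = 1/34.508 = 0.02898
[CO2*] = α₀ × DIC = 0.02898 × 2.22 = 0.0643 mmol/kg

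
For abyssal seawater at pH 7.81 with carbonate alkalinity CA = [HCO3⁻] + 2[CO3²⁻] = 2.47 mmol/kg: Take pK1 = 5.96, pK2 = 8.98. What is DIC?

DIC = 2.35 mmol/kg

CA = [HCO3⁻] + 2[CO3²⁻] = (α₁ + 2α₂)·DIC
At pH 7.81: [H⁺]/K1 = 10^-1.85 = 0.014125, K2/[H⁺] = 10^-1.17 = 0.067608
α₁ = 1/(1 + 0.014125 + 0.067608) = 1/1.0817 = 0.9244; α₂ = α₁·K2/[H⁺] = 0.06250
α₁ + 2α₂ = 1.0494
DIC = CA / (α₁ + 2α₂) = 2.47 / 1.0494 = 2.35 mmol/kg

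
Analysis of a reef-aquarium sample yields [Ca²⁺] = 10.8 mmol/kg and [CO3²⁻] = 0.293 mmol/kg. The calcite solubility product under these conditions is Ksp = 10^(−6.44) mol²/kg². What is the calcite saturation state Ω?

Ω = 8.72

Ksp = 10^(−6.44) = 3.631×10^-7
Ω = [Ca²⁺][CO3²⁻]/Ksp = (10.8×10^-3)(0.293×10^-3) / 3.631×10^-7 = 8.72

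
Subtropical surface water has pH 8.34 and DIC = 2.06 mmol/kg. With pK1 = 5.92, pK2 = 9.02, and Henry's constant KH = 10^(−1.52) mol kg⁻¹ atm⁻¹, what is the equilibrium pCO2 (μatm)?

pCO2 = 214 μatm

α₀ = 1 / (1 + K1/[H⁺] + K1K2/[H⁺]²) = 1 / (1 + 10^+2.42 + 10^+1.74)
   = 1 / (1 + 263.03 + 54.954) = 1/318.98 = 0.003135
[CO2*] = α₀ × DIC = 0.003135 × 2.06 = 0.006458 mmol/kg = 6.458 μmol/kg
pCO2 = [CO2*]/KH = 6.458×10^-6 / 3.020×10^-2 = 214 μatm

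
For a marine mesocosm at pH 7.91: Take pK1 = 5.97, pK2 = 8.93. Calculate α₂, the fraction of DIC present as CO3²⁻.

α₂ = 0.0863

α₂ = 1 / (1 + [H⁺]/K2 + [H⁺]²/(K1K2)) = 1 / (1 + 10^+1.02 + 10^-0.92)
   = 1 / (1 + 10.471 + 0.12023) = 1/11.592 = 0.08627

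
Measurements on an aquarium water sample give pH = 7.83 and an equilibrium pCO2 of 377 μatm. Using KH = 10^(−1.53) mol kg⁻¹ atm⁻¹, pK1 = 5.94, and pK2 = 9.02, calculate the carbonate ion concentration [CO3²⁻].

[CO3²⁻] = 0.0558 mmol/kg

[CO2*] = KH · pCO2 = 10^(−1.53) × 377×10^-6 = 1.113×10^-5 mol/kg
α₀ = 1/(1 + K1/[H⁺] + K1K2/[H⁺]²) = 1/(1 + 10^+1.89 + 10^+0.70) = 0.01196
DIC = [CO2*]/α₀ = 1.113×10^-5 / 0.01196 = 0.9305 mmol/kg
[CO3²⁻] = α₂·DIC; α₂ = 0.05992, so [CO3²⁻] = 0.05992 × 0.9305 = 0.0558 mmol/kg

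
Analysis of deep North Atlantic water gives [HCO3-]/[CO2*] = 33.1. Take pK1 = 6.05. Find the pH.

From K1 = [H⁺][HCO3-]/[CO2*]:  pH = pK1 + log₁₀([HCO3-]/[CO2*])
log₁₀(33.1) = +1.520
pH = 6.05 + (+1.520) = 7.57

pH = 7.57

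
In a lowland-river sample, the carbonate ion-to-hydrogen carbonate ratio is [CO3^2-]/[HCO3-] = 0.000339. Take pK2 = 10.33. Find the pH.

From K2 = [H⁺][CO3^2-]/[HCO3-]:  pH = pK2 + log₁₀([CO3^2-]/[HCO3-])
log₁₀(0.000339) = -3.470
pH = 10.33 + (-3.470) = 6.86

pH = 6.86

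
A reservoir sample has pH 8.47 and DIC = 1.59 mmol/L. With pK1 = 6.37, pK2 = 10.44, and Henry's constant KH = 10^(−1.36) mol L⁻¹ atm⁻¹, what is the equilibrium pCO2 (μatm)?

pCO2 = 284 μatm

α₀ = 1 / (1 + K1/[H⁺] + K1K2/[H⁺]²) = 1 / (1 + 10^+2.10 + 10^+0.13)
   = 1 / (1 + 125.89 + 1.3490) = 1/128.24 = 0.007798
[CO2*] = α₀ × DIC = 0.007798 × 1.59 = 0.01240 mmol/L = 12.40 μmol/L
pCO2 = [CO2*]/KH = 1.240×10^-5 / 4.365×10^-2 = 284 μatm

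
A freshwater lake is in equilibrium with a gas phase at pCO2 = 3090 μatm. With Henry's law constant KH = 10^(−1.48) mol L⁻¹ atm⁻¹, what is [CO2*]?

KH = 10^(−1.48) = 3.311×10^-2 mol L⁻¹ atm⁻¹
[CO2*] = KH · pCO2 = 3.311×10^-2 × 3090×10^-6 atm = 1.02×10^-4 mol/L

[CO2*] = 102 μmol/L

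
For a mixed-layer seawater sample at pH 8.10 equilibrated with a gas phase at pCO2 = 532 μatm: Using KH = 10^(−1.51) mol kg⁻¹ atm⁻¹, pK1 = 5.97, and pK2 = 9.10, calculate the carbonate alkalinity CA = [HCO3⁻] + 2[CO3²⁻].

[CO2*] = KH · pCO2 = 10^(−1.51) × 532×10^-6 = 1.644×10^-5 mol/kg
α₀ = 1/(1 + K1/[H⁺] + K1K2/[H⁺]²) = 1/(1 + 10^+2.13 + 10^+1.13) = 0.006694
DIC = [CO2*]/α₀ = 1.644×10^-5 / 0.006694 = 2.456 mmol/kg
CA = (α₁ + 2α₂)·DIC = (0.9030 + 2×0.09030) × 2.456 = 2.66 mmol/kg

CA = 2.66 mmol/kg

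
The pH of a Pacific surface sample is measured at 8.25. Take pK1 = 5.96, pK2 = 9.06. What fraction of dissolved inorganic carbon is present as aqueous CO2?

α₀ = 1 / (1 + K1/[H⁺] + K1K2/[H⁺]²) = 1 / (1 + 10^+2.29 + 10^+1.48)
   = 1 / (1 + 194.98 + 30.200) = 1/226.18 = 0.004421

α₀ = 0.00442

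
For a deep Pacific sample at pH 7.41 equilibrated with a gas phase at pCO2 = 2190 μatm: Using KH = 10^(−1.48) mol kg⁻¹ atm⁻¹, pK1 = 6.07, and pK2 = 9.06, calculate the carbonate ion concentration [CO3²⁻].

[CO2*] = KH · pCO2 = 10^(−1.48) × 2190×10^-6 = 7.252×10^-5 mol/kg
α₀ = 1/(1 + K1/[H⁺] + K1K2/[H⁺]²) = 1/(1 + 10^+1.34 + 10^-0.31) = 0.04279
DIC = [CO2*]/α₀ = 7.252×10^-5 / 0.04279 = 1.695 mmol/kg
[CO3²⁻] = α₂·DIC; α₂ = 0.02096, so [CO3²⁻] = 0.02096 × 1.695 = 0.0355 mmol/kg

[CO3²⁻] = 0.0355 mmol/kg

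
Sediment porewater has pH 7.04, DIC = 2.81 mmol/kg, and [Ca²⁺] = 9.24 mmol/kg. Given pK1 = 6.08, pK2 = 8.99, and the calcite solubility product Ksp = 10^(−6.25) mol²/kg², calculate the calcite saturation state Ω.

α₂ = 1 / (1 + [H⁺]/K2 + [H⁺]²/(K1K2)) = 1 / (1 + 10^+1.95 + 10^+0.99)
   = 1 / (1 + 89.125 + 9.7724) = 1/99.897 = 0.01001
[CO3²⁻] = α₂ × DIC = 0.01001 × 2.81 = 0.02813 mmol/kg
Ksp = 10^(−6.25) = 5.623×10^-7
Ω = [Ca²⁺][CO3²⁻]/Ksp = (9.24×10^-3)(2.813×10^-5) / 5.623×10^-7 = 0.462

Ω = 0.462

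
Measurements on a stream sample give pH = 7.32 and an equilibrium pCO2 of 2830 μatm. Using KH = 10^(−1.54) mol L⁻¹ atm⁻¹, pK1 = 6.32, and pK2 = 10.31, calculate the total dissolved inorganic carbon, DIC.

DIC = 0.899 mmol/L

[CO2*] = KH · pCO2 = 10^(−1.54) × 2830×10^-6 = 8.162×10^-5 mol/L
α₀ = 1/(1 + K1/[H⁺] + K1K2/[H⁺]²) = 1/(1 + 10^+1.00 + 10^-1.99) = 0.09082
DIC = [CO2*]/α₀ = 8.162×10^-5 / 0.09082 = 0.899 mmol/L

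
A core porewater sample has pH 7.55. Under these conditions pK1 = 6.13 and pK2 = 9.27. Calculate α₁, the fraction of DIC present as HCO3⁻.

α₁ = 0.946

α₁ = 1 / (1 + [H⁺]/K1 + K2/[H⁺]) = 1 / (1 + 10^-1.42 + 10^-1.72)
   = 1 / (1 + 0.038019 + 0.019055) = 1/1.0571 = 0.9460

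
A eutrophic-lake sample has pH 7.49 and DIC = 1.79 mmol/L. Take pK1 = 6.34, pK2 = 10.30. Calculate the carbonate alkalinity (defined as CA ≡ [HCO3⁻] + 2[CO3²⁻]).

CA = [HCO3⁻] + 2[CO3²⁻] = (α₁ + 2α₂)·DIC
At pH 7.49: [H⁺]/K1 = 10^-1.15 = 0.070795, K2/[H⁺] = 10^-2.81 = 0.0015488
α₁ = 1/(1 + 0.070795 + 0.0015488) = 1/1.0723 = 0.9325; α₂ = α₁·K2/[H⁺] = 0.001444
α₁ + 2α₂ = 0.9354
CA = 0.9354 × 1.79 = 1.67 mmol/L

CA = 1.67 mmol/L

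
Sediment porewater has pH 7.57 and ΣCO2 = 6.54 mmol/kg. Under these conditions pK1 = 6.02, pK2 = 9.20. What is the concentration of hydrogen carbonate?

[HCO3⁻] = 6.22 mmol/kg

α₁ = 1 / (1 + [H⁺]/K1 + K2/[H⁺]) = 1 / (1 + 10^-1.55 + 10^-1.63)
   = 1 / (1 + 0.028184 + 0.023442) = 1/1.0516 = 0.9509
[HCO3⁻] = α₁ × DIC = 0.9509 × 6.54 = 6.22 mmol/kg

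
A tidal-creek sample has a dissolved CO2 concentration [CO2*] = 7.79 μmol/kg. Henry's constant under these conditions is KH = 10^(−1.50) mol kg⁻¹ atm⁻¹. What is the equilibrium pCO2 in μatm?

pCO2 = 246 μatm

KH = 10^(−1.50) = 3.162×10^-2 mol kg⁻¹ atm⁻¹
pCO2 = [CO2*]/KH = 7.79×10^-6 / 3.162×10^-2 = 2.46×10^-4 atm = 246 μatm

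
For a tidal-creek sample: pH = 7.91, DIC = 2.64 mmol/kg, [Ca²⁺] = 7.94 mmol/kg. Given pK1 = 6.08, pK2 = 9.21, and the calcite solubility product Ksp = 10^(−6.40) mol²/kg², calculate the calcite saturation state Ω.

Ω = 2.48

α₂ = 1 / (1 + [H⁺]/K2 + [H⁺]²/(K1K2)) = 1 / (1 + 10^+1.30 + 10^-0.53)
   = 1 / (1 + 19.953 + 0.29512) = 1/21.248 = 0.04706
[CO3²⁻] = α₂ × DIC = 0.04706 × 2.64 = 0.1242 mmol/kg
Ksp = 10^(−6.40) = 3.981×10^-7
Ω = [Ca²⁺][CO3²⁻]/Ksp = (7.94×10^-3)(1.242×10^-4) / 3.981×10^-7 = 2.48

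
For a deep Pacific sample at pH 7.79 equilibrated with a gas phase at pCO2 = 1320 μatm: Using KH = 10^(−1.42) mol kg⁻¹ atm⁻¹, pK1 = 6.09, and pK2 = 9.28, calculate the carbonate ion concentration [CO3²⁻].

[CO2*] = KH · pCO2 = 10^(−1.42) × 1320×10^-6 = 5.019×10^-5 mol/kg
α₀ = 1/(1 + K1/[H⁺] + K1K2/[H⁺]²) = 1/(1 + 10^+1.70 + 10^+0.21) = 0.01896
DIC = [CO2*]/α₀ = 5.019×10^-5 / 0.01896 = 2.647 mmol/kg
[CO3²⁻] = α₂·DIC; α₂ = 0.03075, so [CO3²⁻] = 0.03075 × 2.647 = 0.0814 mmol/kg

[CO3²⁻] = 0.0814 mmol/kg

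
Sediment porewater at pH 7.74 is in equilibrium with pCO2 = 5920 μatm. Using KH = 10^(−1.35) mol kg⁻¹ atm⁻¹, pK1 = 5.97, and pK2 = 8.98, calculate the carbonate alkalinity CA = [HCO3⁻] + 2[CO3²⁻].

CA = 17.4 mmol/kg

[CO2*] = KH · pCO2 = 10^(−1.35) × 5920×10^-6 = 2.644×10^-4 mol/kg
α₀ = 1/(1 + K1/[H⁺] + K1K2/[H⁺]²) = 1/(1 + 10^+1.77 + 10^+0.53) = 0.01580
DIC = [CO2*]/α₀ = 2.644×10^-4 / 0.01580 = 16.73 mmol/kg
CA = (α₁ + 2α₂)·DIC = (0.9306 + 2×0.05355) × 16.73 = 17.4 mmol/kg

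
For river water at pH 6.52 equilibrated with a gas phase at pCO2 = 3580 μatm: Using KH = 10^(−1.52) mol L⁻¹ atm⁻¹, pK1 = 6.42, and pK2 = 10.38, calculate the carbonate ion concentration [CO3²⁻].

[CO2*] = KH · pCO2 = 10^(−1.52) × 3580×10^-6 = 1.081×10^-4 mol/L
α₀ = 1/(1 + K1/[H⁺] + K1K2/[H⁺]²) = 1/(1 + 10^+0.10 + 10^-3.76) = 0.4427
DIC = [CO2*]/α₀ = 1.081×10^-4 / 0.4427 = 0.2442 mmol/L
[CO3²⁻] = α₂·DIC; α₂ = 7.692×10^-5, so [CO3²⁻] = 7.692×10^-5 × 0.2442 = 1.88×10^-5 mmol/L = 0.0188 μmol/L

[CO3²⁻] = 0.0188 μmol/L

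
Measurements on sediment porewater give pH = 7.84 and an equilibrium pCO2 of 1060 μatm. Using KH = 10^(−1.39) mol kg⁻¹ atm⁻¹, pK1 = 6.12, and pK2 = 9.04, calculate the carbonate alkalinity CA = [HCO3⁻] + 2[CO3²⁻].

[CO2*] = KH · pCO2 = 10^(−1.39) × 1060×10^-6 = 4.318×10^-5 mol/kg
α₀ = 1/(1 + K1/[H⁺] + K1K2/[H⁺]²) = 1/(1 + 10^+1.72 + 10^+0.52) = 0.01761
DIC = [CO2*]/α₀ = 4.318×10^-5 / 0.01761 = 2.452 mmol/kg
CA = (α₁ + 2α₂)·DIC = (0.9241 + 2×0.05831) × 2.452 = 2.55 mmol/kg

CA = 2.55 mmol/kg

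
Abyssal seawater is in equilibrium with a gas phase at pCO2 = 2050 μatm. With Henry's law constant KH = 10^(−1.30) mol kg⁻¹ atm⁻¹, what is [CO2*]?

[CO2*] = 103 μmol/kg

KH = 10^(−1.30) = 5.012×10^-2 mol kg⁻¹ atm⁻¹
[CO2*] = KH · pCO2 = 5.012×10^-2 × 2050×10^-6 atm = 1.03×10^-4 mol/kg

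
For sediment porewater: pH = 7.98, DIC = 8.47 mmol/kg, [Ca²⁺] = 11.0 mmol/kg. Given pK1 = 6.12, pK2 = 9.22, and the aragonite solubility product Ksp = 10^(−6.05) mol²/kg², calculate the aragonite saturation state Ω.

Ω = 5.61

α₂ = 1 / (1 + [H⁺]/K2 + [H⁺]²/(K1K2)) = 1 / (1 + 10^+1.24 + 10^-0.62)
   = 1 / (1 + 17.378 + 0.23988) = 1/18.618 = 0.05371
[CO3²⁻] = α₂ × DIC = 0.05371 × 8.47 = 0.4549 mmol/kg
Ksp = 10^(−6.05) = 8.913×10^-7
Ω = [Ca²⁺][CO3²⁻]/Ksp = (11.0×10^-3)(4.549×10^-4) / 8.913×10^-7 = 5.61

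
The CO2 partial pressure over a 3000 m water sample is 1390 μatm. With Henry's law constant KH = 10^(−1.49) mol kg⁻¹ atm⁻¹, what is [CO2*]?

KH = 10^(−1.49) = 3.236×10^-2 mol kg⁻¹ atm⁻¹
[CO2*] = KH · pCO2 = 3.236×10^-2 × 1390×10^-6 atm = 4.50×10^-5 mol/kg

[CO2*] = 45.0 μmol/kg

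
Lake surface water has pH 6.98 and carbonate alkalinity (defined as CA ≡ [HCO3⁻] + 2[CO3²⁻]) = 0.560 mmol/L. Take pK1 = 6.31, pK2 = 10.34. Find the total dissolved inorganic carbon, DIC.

CA = [HCO3⁻] + 2[CO3²⁻] = (α₁ + 2α₂)·DIC
At pH 6.98: [H⁺]/K1 = 10^-0.67 = 0.21380, K2/[H⁺] = 10^-3.36 = 0.00043652
α₁ = 1/(1 + 0.21380 + 0.00043652) = 1/1.2142 = 0.8236; α₂ = α₁·K2/[H⁺] = 0.0003595
α₁ + 2α₂ = 0.8243
DIC = CA / (α₁ + 2α₂) = 0.560 / 0.8243 = 0.679 mmol/L

DIC = 0.679 mmol/L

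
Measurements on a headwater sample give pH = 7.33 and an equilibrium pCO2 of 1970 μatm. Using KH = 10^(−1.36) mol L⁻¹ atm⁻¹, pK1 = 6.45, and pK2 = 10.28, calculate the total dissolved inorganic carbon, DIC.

[CO2*] = KH · pCO2 = 10^(−1.36) × 1970×10^-6 = 8.599×10^-5 mol/L
α₀ = 1/(1 + K1/[H⁺] + K1K2/[H⁺]²) = 1/(1 + 10^+0.88 + 10^-2.07) = 0.1164
DIC = [CO2*]/α₀ = 8.599×10^-5 / 0.1164 = 0.739 mmol/L

DIC = 0.739 mmol/L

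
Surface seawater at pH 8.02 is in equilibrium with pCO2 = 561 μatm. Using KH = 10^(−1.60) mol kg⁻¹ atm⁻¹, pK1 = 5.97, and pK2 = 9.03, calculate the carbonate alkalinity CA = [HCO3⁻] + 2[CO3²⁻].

CA = 1.89 mmol/kg

[CO2*] = KH · pCO2 = 10^(−1.60) × 561×10^-6 = 1.409×10^-5 mol/kg
α₀ = 1/(1 + K1/[H⁺] + K1K2/[H⁺]²) = 1/(1 + 10^+2.05 + 10^+1.04) = 0.008054
DIC = [CO2*]/α₀ = 1.409×10^-5 / 0.008054 = 1.750 mmol/kg
CA = (α₁ + 2α₂)·DIC = (0.9036 + 2×0.08831) × 1.750 = 1.89 mmol/kg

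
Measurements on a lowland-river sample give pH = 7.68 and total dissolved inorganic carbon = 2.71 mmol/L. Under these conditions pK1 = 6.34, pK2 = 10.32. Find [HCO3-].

α₁ = 1 / (1 + [H⁺]/K1 + K2/[H⁺]) = 1 / (1 + 10^-1.34 + 10^-2.64)
   = 1 / (1 + 0.045709 + 0.0022909) = 1/1.0480 = 0.9542
[HCO3⁻] = α₁ × DIC = 0.9542 × 2.71 = 2.59 mmol/L

[HCO3⁻] = 2.59 mmol/L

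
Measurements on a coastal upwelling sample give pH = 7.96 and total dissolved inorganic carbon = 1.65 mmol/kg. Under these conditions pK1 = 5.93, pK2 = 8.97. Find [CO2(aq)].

[CO2*] = 13.9 μmol/kg

α₀ = 1 / (1 + K1/[H⁺] + K1K2/[H⁺]²) = 1 / (1 + 10^+2.03 + 10^+1.02)
   = 1 / (1 + 107.15 + 10.471) = 1/118.62 = 0.008430
[CO2*] = α₀ × DIC = 0.008430 × 1.65 = 0.0139 mmol/kg = 13.9 μmol/kg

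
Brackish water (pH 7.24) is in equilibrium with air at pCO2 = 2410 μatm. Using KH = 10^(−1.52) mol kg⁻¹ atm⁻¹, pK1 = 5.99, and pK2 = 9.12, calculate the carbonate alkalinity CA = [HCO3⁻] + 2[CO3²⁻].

CA = 1.33 mmol/kg

[CO2*] = KH · pCO2 = 10^(−1.52) × 2410×10^-6 = 7.278×10^-5 mol/kg
α₀ = 1/(1 + K1/[H⁺] + K1K2/[H⁺]²) = 1/(1 + 10^+1.25 + 10^-0.63) = 0.05258
DIC = [CO2*]/α₀ = 7.278×10^-5 / 0.05258 = 1.384 mmol/kg
CA = (α₁ + 2α₂)·DIC = (0.9351 + 2×0.01233) × 1.384 = 1.33 mmol/kg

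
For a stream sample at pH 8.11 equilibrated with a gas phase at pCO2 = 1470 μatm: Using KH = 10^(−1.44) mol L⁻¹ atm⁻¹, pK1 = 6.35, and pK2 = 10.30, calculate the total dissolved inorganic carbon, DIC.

DIC = 3.14 mmol/L

[CO2*] = KH · pCO2 = 10^(−1.44) × 1470×10^-6 = 5.337×10^-5 mol/L
α₀ = 1/(1 + K1/[H⁺] + K1K2/[H⁺]²) = 1/(1 + 10^+1.76 + 10^-0.43) = 0.01697
DIC = [CO2*]/α₀ = 5.337×10^-5 / 0.01697 = 3.14 mmol/L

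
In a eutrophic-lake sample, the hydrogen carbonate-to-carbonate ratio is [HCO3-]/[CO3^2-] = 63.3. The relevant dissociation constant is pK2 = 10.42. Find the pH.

pH = 8.62

From K2 = [H⁺][CO3^2-]/[HCO3-]:  pH = pK2 − log₁₀([HCO3-]/[CO3^2-])
log₁₀(63.3) = +1.801
pH = 10.42 − (+1.801) = 8.62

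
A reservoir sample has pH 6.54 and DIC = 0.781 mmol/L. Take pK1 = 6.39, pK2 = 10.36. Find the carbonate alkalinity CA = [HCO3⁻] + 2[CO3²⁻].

CA = 0.457 mmol/L

CA = [HCO3⁻] + 2[CO3²⁻] = (α₁ + 2α₂)·DIC
At pH 6.54: [H⁺]/K1 = 10^-0.15 = 0.70795, K2/[H⁺] = 10^-3.82 = 0.00015136
α₁ = 1/(1 + 0.70795 + 0.00015136) = 1/1.7081 = 0.5854; α₂ = α₁·K2/[H⁺] = 8.861×10^-5
α₁ + 2α₂ = 0.5856
CA = 0.5856 × 0.781 = 0.457 mmol/L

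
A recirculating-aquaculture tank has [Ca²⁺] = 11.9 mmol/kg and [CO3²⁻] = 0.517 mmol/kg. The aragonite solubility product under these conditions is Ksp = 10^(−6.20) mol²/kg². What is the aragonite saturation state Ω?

Ksp = 10^(−6.20) = 6.310×10^-7
Ω = [Ca²⁺][CO3²⁻]/Ksp = (11.9×10^-3)(0.517×10^-3) / 6.310×10^-7 = 9.75

Ω = 9.75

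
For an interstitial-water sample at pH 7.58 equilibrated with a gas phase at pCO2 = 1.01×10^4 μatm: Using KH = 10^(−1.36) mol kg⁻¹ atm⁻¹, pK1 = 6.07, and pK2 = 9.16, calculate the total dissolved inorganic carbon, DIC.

[CO2*] = KH · pCO2 = 10^(−1.36) × 1.01×10^4×10^-6 = 4.409×10^-4 mol/kg
α₀ = 1/(1 + K1/[H⁺] + K1K2/[H⁺]²) = 1/(1 + 10^+1.51 + 10^-0.07) = 0.02923
DIC = [CO2*]/α₀ = 4.409×10^-4 / 0.02923 = 15.1 mmol/kg

DIC = 15.1 mmol/kg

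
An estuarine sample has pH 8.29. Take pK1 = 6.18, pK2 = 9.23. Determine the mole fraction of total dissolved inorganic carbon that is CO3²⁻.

α₂ = 1 / (1 + [H⁺]/K2 + [H⁺]²/(K1K2)) = 1 / (1 + 10^+0.94 + 10^-1.17)
   = 1 / (1 + 8.7096 + 0.067608) = 1/9.7772 = 0.1023

α₂ = 0.102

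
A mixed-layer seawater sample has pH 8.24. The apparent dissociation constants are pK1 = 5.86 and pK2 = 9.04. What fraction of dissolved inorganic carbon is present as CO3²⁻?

α₂ = 1 / (1 + [H⁺]/K2 + [H⁺]²/(K1K2)) = 1 / (1 + 10^+0.80 + 10^-1.58)
   = 1 / (1 + 6.3096 + 0.026303) = 1/7.3359 = 0.1363

α₂ = 0.136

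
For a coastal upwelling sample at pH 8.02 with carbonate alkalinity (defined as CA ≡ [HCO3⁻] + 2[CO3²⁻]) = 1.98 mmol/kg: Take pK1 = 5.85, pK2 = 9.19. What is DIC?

CA = [HCO3⁻] + 2[CO3²⁻] = (α₁ + 2α₂)·DIC
At pH 8.02: [H⁺]/K1 = 10^-2.17 = 0.0067608, K2/[H⁺] = 10^-1.17 = 0.067608
α₁ = 1/(1 + 0.0067608 + 0.067608) = 1/1.0744 = 0.9308; α₂ = α₁·K2/[H⁺] = 0.06293
α₁ + 2α₂ = 1.0566
DIC = CA / (α₁ + 2α₂) = 1.98 / 1.0566 = 1.87 mmol/kg

DIC = 1.87 mmol/kg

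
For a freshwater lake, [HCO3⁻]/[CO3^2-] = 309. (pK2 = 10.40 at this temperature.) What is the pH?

From K2 = [H⁺][CO3^2-]/[HCO3⁻]:  pH = pK2 − log₁₀([HCO3⁻]/[CO3^2-])
log₁₀(309) = +2.490
pH = 10.40 − (+2.490) = 7.91

pH = 7.91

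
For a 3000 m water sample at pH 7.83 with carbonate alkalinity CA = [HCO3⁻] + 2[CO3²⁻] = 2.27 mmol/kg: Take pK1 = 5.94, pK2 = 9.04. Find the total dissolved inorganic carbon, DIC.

CA = [HCO3⁻] + 2[CO3²⁻] = (α₁ + 2α₂)·DIC
At pH 7.83: [H⁺]/K1 = 10^-1.89 = 0.012882, K2/[H⁺] = 10^-1.21 = 0.061660
α₁ = 1/(1 + 0.012882 + 0.061660) = 1/1.0745 = 0.9306; α₂ = α₁·K2/[H⁺] = 0.05738
α₁ + 2α₂ = 1.0454
DIC = CA / (α₁ + 2α₂) = 2.27 / 1.0454 = 2.17 mmol/kg

DIC = 2.17 mmol/kg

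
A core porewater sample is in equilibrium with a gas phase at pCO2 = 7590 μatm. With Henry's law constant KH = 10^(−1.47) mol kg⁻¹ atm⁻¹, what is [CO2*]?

KH = 10^(−1.47) = 3.388×10^-2 mol kg⁻¹ atm⁻¹
[CO2*] = KH · pCO2 = 3.388×10^-2 × 7590×10^-6 atm = 2.57×10^-4 mol/kg

[CO2*] = 257 μmol/kg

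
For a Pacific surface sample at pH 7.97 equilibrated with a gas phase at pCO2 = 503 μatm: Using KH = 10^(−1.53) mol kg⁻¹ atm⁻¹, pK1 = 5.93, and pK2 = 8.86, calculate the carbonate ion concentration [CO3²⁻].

[CO2*] = KH · pCO2 = 10^(−1.53) × 503×10^-6 = 1.484×10^-5 mol/kg
α₀ = 1/(1 + K1/[H⁺] + K1K2/[H⁺]²) = 1/(1 + 10^+2.04 + 10^+1.15) = 0.008015
DIC = [CO2*]/α₀ = 1.484×10^-5 / 0.008015 = 1.852 mmol/kg
[CO3²⁻] = α₂·DIC; α₂ = 0.1132, so [CO3²⁻] = 0.1132 × 1.852 = 0.210 mmol/kg

[CO3²⁻] = 0.210 mmol/kg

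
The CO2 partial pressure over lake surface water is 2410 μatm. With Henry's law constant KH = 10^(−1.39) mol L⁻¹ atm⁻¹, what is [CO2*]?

KH = 10^(−1.39) = 4.074×10^-2 mol L⁻¹ atm⁻¹
[CO2*] = KH · pCO2 = 4.074×10^-2 × 2410×10^-6 atm = 9.82×10^-5 mol/L

[CO2*] = 98.2 μmol/L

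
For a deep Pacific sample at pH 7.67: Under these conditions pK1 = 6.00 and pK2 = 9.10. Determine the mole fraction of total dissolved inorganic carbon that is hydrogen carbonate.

α₁ = 1 / (1 + [H⁺]/K1 + K2/[H⁺]) = 1 / (1 + 10^-1.67 + 10^-1.43)
   = 1 / (1 + 0.021380 + 0.037154) = 1/1.0585 = 0.9447

α₁ = 0.945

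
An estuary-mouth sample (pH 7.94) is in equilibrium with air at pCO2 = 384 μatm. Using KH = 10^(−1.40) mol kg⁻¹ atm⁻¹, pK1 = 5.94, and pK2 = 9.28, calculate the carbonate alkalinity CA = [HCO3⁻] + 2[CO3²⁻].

CA = 1.67 mmol/kg

[CO2*] = KH · pCO2 = 10^(−1.40) × 384×10^-6 = 1.529×10^-5 mol/kg
α₀ = 1/(1 + K1/[H⁺] + K1K2/[H⁺]²) = 1/(1 + 10^+2.00 + 10^+0.66) = 0.009472
DIC = [CO2*]/α₀ = 1.529×10^-5 / 0.009472 = 1.614 mmol/kg
CA = (α₁ + 2α₂)·DIC = (0.9472 + 2×0.04330) × 1.614 = 1.67 mmol/kg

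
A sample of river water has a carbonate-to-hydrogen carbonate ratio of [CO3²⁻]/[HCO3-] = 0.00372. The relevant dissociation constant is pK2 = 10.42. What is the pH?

From K2 = [H⁺][CO3²⁻]/[HCO3-]:  pH = pK2 + log₁₀([CO3²⁻]/[HCO3-])
log₁₀(0.00372) = -2.429
pH = 10.42 + (-2.429) = 7.99

pH = 7.99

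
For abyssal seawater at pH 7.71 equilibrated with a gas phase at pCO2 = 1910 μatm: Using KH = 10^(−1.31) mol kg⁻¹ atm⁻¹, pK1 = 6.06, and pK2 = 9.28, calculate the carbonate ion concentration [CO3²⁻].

[CO3²⁻] = 0.112 mmol/kg

[CO2*] = KH · pCO2 = 10^(−1.31) × 1910×10^-6 = 9.355×10^-5 mol/kg
α₀ = 1/(1 + K1/[H⁺] + K1K2/[H⁺]²) = 1/(1 + 10^+1.65 + 10^+0.08) = 0.02134
DIC = [CO2*]/α₀ = 9.355×10^-5 / 0.02134 = 4.385 mmol/kg
[CO3²⁻] = α₂·DIC; α₂ = 0.02565, so [CO3²⁻] = 0.02565 × 4.385 = 0.112 mmol/kg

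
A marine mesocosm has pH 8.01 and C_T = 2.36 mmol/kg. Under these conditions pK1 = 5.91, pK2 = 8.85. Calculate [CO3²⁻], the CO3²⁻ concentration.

α₂ = 1 / (1 + [H⁺]/K2 + [H⁺]²/(K1K2)) = 1 / (1 + 10^+0.84 + 10^-1.26)
   = 1 / (1 + 6.9183 + 0.054954) = 1/7.9733 = 0.1254
[CO3²⁻] = α₂ × DIC = 0.1254 × 2.36 = 0.296 mmol/kg

[CO3²⁻] = 0.296 mmol/kg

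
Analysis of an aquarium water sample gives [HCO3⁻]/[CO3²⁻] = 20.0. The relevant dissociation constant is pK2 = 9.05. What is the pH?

From K2 = [H⁺][CO3²⁻]/[HCO3⁻]:  pH = pK2 − log₁₀([HCO3⁻]/[CO3²⁻])
log₁₀(20.0) = +1.301
pH = 9.05 − (+1.301) = 7.75

pH = 7.75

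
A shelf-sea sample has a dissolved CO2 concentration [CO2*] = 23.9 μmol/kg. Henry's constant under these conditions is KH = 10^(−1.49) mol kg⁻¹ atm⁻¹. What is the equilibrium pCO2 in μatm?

pCO2 = 739 μatm

KH = 10^(−1.49) = 3.236×10^-2 mol kg⁻¹ atm⁻¹
pCO2 = [CO2*]/KH = 23.9×10^-6 / 3.236×10^-2 = 7.39×10^-4 atm = 739 μatm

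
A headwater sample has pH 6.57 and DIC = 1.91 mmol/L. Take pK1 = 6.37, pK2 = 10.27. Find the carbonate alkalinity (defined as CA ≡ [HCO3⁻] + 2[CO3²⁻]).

CA = [HCO3⁻] + 2[CO3²⁻] = (α₁ + 2α₂)·DIC
At pH 6.57: [H⁺]/K1 = 10^-0.20 = 0.63096, K2/[H⁺] = 10^-3.70 = 0.00019953
α₁ = 1/(1 + 0.63096 + 0.00019953) = 1/1.6312 = 0.6131; α₂ = α₁·K2/[H⁺] = 0.0001223
α₁ + 2α₂ = 0.6133
CA = 0.6133 × 1.91 = 1.17 mmol/L

CA = 1.17 mmol/L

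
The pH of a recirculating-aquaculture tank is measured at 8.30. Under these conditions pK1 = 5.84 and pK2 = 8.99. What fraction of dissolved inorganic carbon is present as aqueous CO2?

α₀ = 1 / (1 + K1/[H⁺] + K1K2/[H⁺]²) = 1 / (1 + 10^+2.46 + 10^+1.77)
   = 1 / (1 + 288.40 + 58.884) = 1/348.29 = 0.002871

α₀ = 0.00287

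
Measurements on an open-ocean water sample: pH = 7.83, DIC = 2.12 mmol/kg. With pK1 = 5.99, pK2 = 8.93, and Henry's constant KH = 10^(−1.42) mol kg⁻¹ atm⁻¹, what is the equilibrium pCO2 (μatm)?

pCO2 = 737 μatm

α₀ = 1 / (1 + K1/[H⁺] + K1K2/[H⁺]²) = 1 / (1 + 10^+1.84 + 10^+0.74)
   = 1 / (1 + 69.183 + 5.4954) = 1/75.679 = 0.01321
[CO2*] = α₀ × DIC = 0.01321 × 2.12 = 0.02801 mmol/kg
pCO2 = [CO2*]/KH = 2.801×10^-5 / 3.802×10^-2 = 737 μatm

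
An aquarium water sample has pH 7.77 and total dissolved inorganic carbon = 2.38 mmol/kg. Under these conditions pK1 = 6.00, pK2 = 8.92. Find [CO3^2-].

[CO3²⁻] = 0.155 mmol/kg

α₂ = 1 / (1 + [H⁺]/K2 + [H⁺]²/(K1K2)) = 1 / (1 + 10^+1.15 + 10^-0.62)
   = 1 / (1 + 14.125 + 0.23988) = 1/15.365 = 0.06508
[CO3²⁻] = α₂ × DIC = 0.06508 × 2.38 = 0.155 mmol/kg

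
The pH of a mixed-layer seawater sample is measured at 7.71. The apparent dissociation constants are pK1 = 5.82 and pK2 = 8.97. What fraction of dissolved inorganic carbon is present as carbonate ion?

α₂ = 1 / (1 + [H⁺]/K2 + [H⁺]²/(K1K2)) = 1 / (1 + 10^+1.26 + 10^-0.63)
   = 1 / (1 + 18.197 + 0.23442) = 1/19.431 = 0.05146

α₂ = 0.0515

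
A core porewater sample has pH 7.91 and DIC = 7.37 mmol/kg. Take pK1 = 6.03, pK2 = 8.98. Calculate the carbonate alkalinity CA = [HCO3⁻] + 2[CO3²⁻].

CA = [HCO3⁻] + 2[CO3²⁻] = (α₁ + 2α₂)·DIC
At pH 7.91: [H⁺]/K1 = 10^-1.88 = 0.013183, K2/[H⁺] = 10^-1.07 = 0.085114
α₁ = 1/(1 + 0.013183 + 0.085114) = 1/1.0983 = 0.9105; α₂ = α₁·K2/[H⁺] = 0.07750
α₁ + 2α₂ = 1.0655
CA = 1.0655 × 7.37 = 7.85 mmol/kg

CA = 7.85 mmol/kg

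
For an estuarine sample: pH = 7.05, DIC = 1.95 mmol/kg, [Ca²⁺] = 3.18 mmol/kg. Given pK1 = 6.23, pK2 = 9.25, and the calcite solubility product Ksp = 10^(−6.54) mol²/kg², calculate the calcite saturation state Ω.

α₂ = 1 / (1 + [H⁺]/K2 + [H⁺]²/(K1K2)) = 1 / (1 + 10^+2.20 + 10^+1.38)
   = 1 / (1 + 158.49 + 23.988) = 1/183.48 = 0.005450
[CO3²⁻] = α₂ × DIC = 0.005450 × 1.95 = 0.01063 mmol/kg = 10.63 μmol/kg
Ksp = 10^(−6.54) = 2.884×10^-7
Ω = [Ca²⁺][CO3²⁻]/Ksp = (3.18×10^-3)(1.063×10^-5) / 2.884×10^-7 = 0.117

Ω = 0.117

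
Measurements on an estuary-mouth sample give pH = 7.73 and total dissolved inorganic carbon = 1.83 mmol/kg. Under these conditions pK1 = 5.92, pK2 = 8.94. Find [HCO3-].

[HCO3⁻] = 1.70 mmol/kg

α₁ = 1 / (1 + [H⁺]/K1 + K2/[H⁺]) = 1 / (1 + 10^-1.81 + 10^-1.21)
   = 1 / (1 + 0.015488 + 0.061660) = 1/1.0771 = 0.9284
[HCO3⁻] = α₁ × DIC = 0.9284 × 1.83 = 1.70 mmol/kg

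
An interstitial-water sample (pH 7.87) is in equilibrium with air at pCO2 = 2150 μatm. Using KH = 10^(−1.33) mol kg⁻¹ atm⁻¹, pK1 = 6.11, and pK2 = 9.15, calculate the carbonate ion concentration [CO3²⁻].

[CO3²⁻] = 0.304 mmol/kg

[CO2*] = KH · pCO2 = 10^(−1.33) × 2150×10^-6 = 1.006×10^-4 mol/kg
α₀ = 1/(1 + K1/[H⁺] + K1K2/[H⁺]²) = 1/(1 + 10^+1.76 + 10^+0.48) = 0.01624
DIC = [CO2*]/α₀ = 1.006×10^-4 / 0.01624 = 6.191 mmol/kg
[CO3²⁻] = α₂·DIC; α₂ = 0.04905, so [CO3²⁻] = 0.04905 × 6.191 = 0.304 mmol/kg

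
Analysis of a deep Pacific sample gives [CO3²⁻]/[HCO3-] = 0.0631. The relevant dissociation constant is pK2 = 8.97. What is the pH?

From K2 = [H⁺][CO3²⁻]/[HCO3-]:  pH = pK2 + log₁₀([CO3²⁻]/[HCO3-])
log₁₀(0.0631) = -1.200
pH = 8.97 + (-1.200) = 7.77

pH = 7.77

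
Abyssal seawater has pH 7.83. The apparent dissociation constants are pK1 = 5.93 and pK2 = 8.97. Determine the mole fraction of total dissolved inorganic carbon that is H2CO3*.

α₀ = 0.0116

α₀ = 1 / (1 + K1/[H⁺] + K1K2/[H⁺]²) = 1 / (1 + 10^+1.90 + 10^+0.76)
   = 1 / (1 + 79.433 + 5.7544) = 1/86.187 = 0.01160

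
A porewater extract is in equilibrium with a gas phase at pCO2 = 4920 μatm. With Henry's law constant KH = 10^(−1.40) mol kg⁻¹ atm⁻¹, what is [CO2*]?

[CO2*] = 196 μmol/kg

KH = 10^(−1.40) = 3.981×10^-2 mol kg⁻¹ atm⁻¹
[CO2*] = KH · pCO2 = 3.981×10^-2 × 4920×10^-6 atm = 1.96×10^-4 mol/kg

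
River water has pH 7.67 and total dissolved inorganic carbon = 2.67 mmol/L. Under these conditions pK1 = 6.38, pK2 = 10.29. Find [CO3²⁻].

[CO3²⁻] = 6.08 μmol/L

α₂ = 1 / (1 + [H⁺]/K2 + [H⁺]²/(K1K2)) = 1 / (1 + 10^+2.62 + 10^+1.33)
   = 1 / (1 + 416.87 + 21.380) = 1/439.25 = 0.002277
[CO3²⁻] = α₂ × DIC = 0.002277 × 2.67 = 0.00608 mmol/L = 6.08 μmol/L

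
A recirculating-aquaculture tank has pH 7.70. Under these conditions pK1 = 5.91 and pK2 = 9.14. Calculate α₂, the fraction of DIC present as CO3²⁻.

α₂ = 0.0345

α₂ = 1 / (1 + [H⁺]/K2 + [H⁺]²/(K1K2)) = 1 / (1 + 10^+1.44 + 10^-0.35)
   = 1 / (1 + 27.542 + 0.44668) = 1/28.989 = 0.03450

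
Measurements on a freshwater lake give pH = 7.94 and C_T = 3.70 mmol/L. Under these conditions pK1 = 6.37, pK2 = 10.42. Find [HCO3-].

α₁ = 1 / (1 + [H⁺]/K1 + K2/[H⁺]) = 1 / (1 + 10^-1.57 + 10^-2.48)
   = 1 / (1 + 0.026915 + 0.0033113) = 1/1.0302 = 0.9707
[HCO3⁻] = α₁ × DIC = 0.9707 × 3.70 = 3.59 mmol/L

[HCO3⁻] = 3.59 mmol/L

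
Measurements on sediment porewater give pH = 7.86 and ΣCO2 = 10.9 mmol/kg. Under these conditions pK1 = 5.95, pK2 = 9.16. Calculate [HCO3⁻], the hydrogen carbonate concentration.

[HCO3⁻] = 10.3 mmol/kg

α₁ = 1 / (1 + [H⁺]/K1 + K2/[H⁺]) = 1 / (1 + 10^-1.91 + 10^-1.30)
   = 1 / (1 + 0.012303 + 0.050119) = 1/1.0624 = 0.9412
[HCO3⁻] = α₁ × DIC = 0.9412 × 10.9 = 10.3 mmol/kg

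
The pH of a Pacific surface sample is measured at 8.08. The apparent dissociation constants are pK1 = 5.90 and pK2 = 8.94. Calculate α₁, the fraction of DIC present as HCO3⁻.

α₁ = 1 / (1 + [H⁺]/K1 + K2/[H⁺]) = 1 / (1 + 10^-2.18 + 10^-0.86)
   = 1 / (1 + 0.0066069 + 0.13804) = 1/1.1446 = 0.8736

α₁ = 0.874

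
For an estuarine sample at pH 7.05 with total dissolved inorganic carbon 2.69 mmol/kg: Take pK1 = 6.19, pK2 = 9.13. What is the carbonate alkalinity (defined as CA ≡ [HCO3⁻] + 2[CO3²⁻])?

CA = [HCO3⁻] + 2[CO3²⁻] = (α₁ + 2α₂)·DIC
At pH 7.05: [H⁺]/K1 = 10^-0.86 = 0.13804, K2/[H⁺] = 10^-2.08 = 0.0083176
α₁ = 1/(1 + 0.13804 + 0.0083176) = 1/1.1464 = 0.8723; α₂ = α₁·K2/[H⁺] = 0.007256
α₁ + 2α₂ = 0.8868
CA = 0.8868 × 2.69 = 2.39 mmol/kg

CA = 2.39 mmol/kg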